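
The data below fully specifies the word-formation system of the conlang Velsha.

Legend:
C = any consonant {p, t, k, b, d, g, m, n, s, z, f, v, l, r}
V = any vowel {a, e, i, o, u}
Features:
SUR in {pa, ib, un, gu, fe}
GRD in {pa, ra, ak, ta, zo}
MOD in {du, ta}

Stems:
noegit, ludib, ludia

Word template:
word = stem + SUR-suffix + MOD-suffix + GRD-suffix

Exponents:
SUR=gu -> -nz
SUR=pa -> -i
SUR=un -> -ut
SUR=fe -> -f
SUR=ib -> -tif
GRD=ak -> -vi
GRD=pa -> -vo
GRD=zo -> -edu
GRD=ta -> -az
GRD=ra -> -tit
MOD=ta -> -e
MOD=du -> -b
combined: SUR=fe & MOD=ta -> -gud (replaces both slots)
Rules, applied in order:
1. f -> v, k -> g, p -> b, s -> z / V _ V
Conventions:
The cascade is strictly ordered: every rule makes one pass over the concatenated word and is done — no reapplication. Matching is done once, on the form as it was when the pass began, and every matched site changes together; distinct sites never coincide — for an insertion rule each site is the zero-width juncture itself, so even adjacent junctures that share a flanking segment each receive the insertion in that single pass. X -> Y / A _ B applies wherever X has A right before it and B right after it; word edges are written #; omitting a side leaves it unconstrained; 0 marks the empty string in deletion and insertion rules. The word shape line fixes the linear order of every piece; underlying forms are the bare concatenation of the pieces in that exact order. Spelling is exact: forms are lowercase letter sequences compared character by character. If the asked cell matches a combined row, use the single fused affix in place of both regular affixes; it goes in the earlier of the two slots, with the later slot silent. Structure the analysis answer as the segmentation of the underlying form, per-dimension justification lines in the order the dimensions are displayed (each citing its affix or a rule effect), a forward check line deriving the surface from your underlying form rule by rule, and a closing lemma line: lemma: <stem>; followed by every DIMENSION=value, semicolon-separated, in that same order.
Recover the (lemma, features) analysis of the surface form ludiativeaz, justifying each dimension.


underlying: ludia-tif-e-az
SUR=ib - signalled by the affix -tif
GRD=ta - signalled by the affix -az
MOD=ta - signalled by the affix -e
check: ludiatifeaz -> ludiativeaz
lemma: ludia; SUR=ib; GRD=ta; MOD=ta


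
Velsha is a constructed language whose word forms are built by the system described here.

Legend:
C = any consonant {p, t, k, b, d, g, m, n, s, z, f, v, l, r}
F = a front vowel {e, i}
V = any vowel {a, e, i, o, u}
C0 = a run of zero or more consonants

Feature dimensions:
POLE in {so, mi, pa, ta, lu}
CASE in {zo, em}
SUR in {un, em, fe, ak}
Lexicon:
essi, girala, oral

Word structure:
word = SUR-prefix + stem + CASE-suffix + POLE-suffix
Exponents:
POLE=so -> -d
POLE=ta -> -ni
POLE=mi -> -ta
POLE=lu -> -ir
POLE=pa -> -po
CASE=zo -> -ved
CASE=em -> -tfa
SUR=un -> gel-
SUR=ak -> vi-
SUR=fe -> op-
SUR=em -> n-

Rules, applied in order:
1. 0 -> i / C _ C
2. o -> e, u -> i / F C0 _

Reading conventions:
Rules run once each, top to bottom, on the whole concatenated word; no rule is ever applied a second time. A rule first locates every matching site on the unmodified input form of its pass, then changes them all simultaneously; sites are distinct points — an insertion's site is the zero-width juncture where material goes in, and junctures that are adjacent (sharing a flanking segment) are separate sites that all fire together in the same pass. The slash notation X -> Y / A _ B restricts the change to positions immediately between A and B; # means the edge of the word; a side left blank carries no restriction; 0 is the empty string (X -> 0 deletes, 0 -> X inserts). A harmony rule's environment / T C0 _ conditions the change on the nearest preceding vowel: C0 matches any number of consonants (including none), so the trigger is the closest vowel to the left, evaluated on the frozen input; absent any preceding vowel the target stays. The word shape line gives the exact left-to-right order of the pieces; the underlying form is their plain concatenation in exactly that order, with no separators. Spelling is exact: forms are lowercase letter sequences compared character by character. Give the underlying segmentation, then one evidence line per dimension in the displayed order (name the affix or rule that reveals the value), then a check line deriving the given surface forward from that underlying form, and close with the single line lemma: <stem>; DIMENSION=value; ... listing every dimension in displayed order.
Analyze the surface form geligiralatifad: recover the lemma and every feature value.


underlying: gel-girala-tfa-d
POLE=so - signalled by the affix -d
CASE=em - signalled by the affix -tfa
SUR=un - signalled by the affix gel-
check: gelgiralatfad -> geligiralatifad -> geligiralatifad
lemma: girala; POLE=so; CASE=em; SUR=un


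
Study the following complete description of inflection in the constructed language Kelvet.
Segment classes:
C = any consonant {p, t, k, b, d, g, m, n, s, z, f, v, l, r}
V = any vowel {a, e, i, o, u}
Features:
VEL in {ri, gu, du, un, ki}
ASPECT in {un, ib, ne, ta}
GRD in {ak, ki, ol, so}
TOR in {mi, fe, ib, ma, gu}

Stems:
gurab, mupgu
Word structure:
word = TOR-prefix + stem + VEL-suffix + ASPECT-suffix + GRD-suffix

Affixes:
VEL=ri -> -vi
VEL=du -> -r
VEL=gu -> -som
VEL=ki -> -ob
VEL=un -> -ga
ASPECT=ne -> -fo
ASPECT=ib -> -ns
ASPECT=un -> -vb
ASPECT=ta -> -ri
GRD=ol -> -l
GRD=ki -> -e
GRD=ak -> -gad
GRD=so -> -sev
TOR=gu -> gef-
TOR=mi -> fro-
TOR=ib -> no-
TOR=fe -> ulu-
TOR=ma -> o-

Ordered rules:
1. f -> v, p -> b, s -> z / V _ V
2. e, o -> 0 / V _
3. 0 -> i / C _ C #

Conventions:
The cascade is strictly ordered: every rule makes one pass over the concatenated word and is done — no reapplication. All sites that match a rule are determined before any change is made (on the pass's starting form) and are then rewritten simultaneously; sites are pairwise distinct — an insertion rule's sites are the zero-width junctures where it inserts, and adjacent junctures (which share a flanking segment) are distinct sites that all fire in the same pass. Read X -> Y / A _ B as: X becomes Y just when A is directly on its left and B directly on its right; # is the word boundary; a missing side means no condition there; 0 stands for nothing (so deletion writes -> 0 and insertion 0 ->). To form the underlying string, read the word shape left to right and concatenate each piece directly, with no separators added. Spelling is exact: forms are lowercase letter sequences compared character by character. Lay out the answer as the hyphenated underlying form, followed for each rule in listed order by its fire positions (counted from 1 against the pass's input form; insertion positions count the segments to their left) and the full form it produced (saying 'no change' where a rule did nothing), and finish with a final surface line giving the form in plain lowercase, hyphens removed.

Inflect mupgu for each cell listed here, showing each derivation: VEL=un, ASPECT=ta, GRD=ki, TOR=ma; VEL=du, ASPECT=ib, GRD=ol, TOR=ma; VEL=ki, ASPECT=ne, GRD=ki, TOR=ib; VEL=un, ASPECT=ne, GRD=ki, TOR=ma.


cell VEL=un, ASPECT=ta, GRD=ki, TOR=ma:
underlying: o-mupgu-ga-ri-e
1. f -> v, p -> b, s -> z / V _ V: no change
2. e, o -> 0 / V _: fires at position(s) 11: omupgugari
3. 0 -> i / C _ C #: no change
surface: omupgugari

cell VEL=du, ASPECT=ib, GRD=ol, TOR=ma:
underlying: o-mupgu-r-ns-l
1. f -> v, p -> b, s -> z / V _ V: no change
2. e, o -> 0 / V _: no change
3. 0 -> i / C _ C #: inserts after position(s) 9: omupgurnsil
surface: omupgurnsil

cell VEL=ki, ASPECT=ne, GRD=ki, TOR=ib:
underlying: no-mupgu-ob-fo-e
1. f -> v, p -> b, s -> z / V _ V: no change
2. e, o -> 0 / V _: fires at position(s) 8, 12: nomupgubfo
3. 0 -> i / C _ C #: no change
surface: nomupgubfo

cell VEL=un, ASPECT=ne, GRD=ki, TOR=ma:
underlying: o-mupgu-ga-fo-e
1. f -> v, p -> b, s -> z / V _ V: fires at position(s) 9: omupgugavoe
2. e, o -> 0 / V _: fires at position(s) 11: omupgugavo
3. 0 -> i / C _ C #: no change
surface: omupgugavo


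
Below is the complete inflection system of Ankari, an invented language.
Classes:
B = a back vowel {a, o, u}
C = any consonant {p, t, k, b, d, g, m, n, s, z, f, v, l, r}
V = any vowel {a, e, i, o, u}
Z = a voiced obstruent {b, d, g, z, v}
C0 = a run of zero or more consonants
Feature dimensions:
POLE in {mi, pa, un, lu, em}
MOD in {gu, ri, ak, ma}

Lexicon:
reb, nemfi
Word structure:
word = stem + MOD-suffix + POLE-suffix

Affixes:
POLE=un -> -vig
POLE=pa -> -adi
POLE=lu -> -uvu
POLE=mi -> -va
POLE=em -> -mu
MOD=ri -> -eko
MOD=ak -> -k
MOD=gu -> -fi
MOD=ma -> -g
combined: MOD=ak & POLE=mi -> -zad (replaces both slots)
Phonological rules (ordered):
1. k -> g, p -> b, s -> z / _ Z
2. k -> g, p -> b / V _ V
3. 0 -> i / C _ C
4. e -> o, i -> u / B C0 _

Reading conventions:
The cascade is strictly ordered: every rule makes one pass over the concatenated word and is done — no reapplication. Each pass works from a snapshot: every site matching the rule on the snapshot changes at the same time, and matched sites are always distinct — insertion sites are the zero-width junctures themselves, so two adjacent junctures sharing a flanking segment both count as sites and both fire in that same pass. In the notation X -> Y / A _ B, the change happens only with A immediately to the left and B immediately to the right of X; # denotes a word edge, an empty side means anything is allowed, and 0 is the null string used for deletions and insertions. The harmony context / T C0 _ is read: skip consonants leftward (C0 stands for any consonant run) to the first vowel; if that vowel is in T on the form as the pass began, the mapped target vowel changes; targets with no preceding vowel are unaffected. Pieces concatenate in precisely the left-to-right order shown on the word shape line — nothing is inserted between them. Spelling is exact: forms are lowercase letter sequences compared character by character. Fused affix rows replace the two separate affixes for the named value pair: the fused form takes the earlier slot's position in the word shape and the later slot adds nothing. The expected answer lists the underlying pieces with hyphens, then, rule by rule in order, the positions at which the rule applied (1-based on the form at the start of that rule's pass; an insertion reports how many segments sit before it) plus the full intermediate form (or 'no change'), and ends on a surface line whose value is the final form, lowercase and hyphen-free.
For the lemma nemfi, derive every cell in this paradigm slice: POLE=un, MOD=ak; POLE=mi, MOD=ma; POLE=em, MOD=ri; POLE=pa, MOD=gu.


cell POLE=un, MOD=ak:
underlying: nemfi-k-vig
1. k -> g, p -> b, s -> z / _ Z: fires at position(s) 6: nemfigvig
2. k -> g, p -> b / V _ V: no change
3. 0 -> i / C _ C: inserts after position(s) 3, 6: nemifigivig
4. e -> o, i -> u / B C0 _: no change
surface: nemifigivig

cell POLE=mi, MOD=ma:
underlying: nemfi-g-va
1. k -> g, p -> b, s -> z / _ Z: no change
2. k -> g, p -> b / V _ V: no change
3. 0 -> i / C _ C: inserts after position(s) 3, 6: nemifigiva
4. e -> o, i -> u / B C0 _: no change
surface: nemifigiva

cell POLE=em, MOD=ri:
underlying: nemfi-eko-mu
1. k -> g, p -> b, s -> z / _ Z: no change
2. k -> g, p -> b / V _ V: fires at position(s) 7: nemfiegomu
3. 0 -> i / C _ C: inserts after position(s) 3: nemifiegomu
4. e -> o, i -> u / B C0 _: no change
surface: nemifiegomu

cell POLE=pa, MOD=gu:
underlying: nemfi-fi-adi
1. k -> g, p -> b, s -> z / _ Z: no change
2. k -> g, p -> b / V _ V: no change
3. 0 -> i / C _ C: inserts after position(s) 3: nemififiadi
4. e -> o, i -> u / B C0 _: fires at position(s) 11: nemififiadu
surface: nemififiadu


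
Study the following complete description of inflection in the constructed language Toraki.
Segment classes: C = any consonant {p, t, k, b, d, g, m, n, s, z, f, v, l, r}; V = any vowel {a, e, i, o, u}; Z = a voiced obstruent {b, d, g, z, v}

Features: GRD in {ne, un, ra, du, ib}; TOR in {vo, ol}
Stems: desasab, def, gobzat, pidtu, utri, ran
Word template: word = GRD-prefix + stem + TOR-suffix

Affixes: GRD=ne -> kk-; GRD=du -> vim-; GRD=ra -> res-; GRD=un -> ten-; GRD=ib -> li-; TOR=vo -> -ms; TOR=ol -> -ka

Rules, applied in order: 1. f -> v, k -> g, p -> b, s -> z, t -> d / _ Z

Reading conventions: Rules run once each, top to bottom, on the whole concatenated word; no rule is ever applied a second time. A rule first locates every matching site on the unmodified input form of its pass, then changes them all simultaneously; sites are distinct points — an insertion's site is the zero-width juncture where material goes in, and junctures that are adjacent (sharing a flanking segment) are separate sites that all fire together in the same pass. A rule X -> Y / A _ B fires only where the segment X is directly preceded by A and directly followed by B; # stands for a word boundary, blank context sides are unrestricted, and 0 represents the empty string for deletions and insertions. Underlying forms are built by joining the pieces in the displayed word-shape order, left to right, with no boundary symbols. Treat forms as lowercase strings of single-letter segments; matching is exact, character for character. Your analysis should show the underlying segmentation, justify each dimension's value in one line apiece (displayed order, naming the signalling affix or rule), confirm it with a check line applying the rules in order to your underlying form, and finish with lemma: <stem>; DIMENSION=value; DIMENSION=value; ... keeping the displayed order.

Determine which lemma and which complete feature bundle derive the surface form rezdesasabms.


underlying: res-desasab-ms
GRD=ra - signalled by the affix res-
TOR=vo - signalled by the affix -ms
check: resdesasabms -> rezdesasabms
lemma: desasab; GRD=ra; TOR=vo


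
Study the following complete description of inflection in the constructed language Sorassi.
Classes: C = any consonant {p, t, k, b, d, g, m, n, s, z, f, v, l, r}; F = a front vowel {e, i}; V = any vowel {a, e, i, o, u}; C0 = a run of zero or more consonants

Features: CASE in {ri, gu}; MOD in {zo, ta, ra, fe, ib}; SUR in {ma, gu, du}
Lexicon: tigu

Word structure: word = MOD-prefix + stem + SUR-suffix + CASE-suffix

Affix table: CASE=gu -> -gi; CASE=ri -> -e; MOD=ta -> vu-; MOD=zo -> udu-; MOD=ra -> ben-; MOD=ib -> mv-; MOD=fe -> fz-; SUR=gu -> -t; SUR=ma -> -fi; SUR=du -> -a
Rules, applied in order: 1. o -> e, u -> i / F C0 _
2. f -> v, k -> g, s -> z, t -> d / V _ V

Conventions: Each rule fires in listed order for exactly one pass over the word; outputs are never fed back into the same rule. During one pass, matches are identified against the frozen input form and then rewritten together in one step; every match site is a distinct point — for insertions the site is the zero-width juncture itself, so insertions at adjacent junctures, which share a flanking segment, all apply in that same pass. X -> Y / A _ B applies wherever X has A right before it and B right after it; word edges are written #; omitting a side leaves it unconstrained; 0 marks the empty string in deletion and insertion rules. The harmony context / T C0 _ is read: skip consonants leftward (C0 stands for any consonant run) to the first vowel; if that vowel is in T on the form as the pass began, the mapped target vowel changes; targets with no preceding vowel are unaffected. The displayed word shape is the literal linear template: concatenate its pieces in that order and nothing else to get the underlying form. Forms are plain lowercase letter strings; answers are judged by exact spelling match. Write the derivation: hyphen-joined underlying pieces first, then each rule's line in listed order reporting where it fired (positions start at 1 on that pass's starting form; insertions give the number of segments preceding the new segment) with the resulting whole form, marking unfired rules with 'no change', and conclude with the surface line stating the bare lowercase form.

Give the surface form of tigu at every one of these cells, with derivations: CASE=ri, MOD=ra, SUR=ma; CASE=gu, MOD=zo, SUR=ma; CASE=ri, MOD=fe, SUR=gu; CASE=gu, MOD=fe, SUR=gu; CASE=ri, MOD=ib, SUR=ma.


cell CASE=ri, MOD=ra, SUR=ma:
underlying: ben-tigu-fi-e
1. o -> e, u -> i / F C0 _: fires at position(s) 7: bentigifie
2. f -> v, k -> g, s -> z, t -> d / V _ V: fires at position(s) 8: bentigivie
surface: bentigivie

cell CASE=gu, MOD=zo, SUR=ma:
underlying: udu-tigu-fi-gi
1. o -> e, u -> i / F C0 _: fires at position(s) 7: udutigifigi
2. f -> v, k -> g, s -> z, t -> d / V _ V: fires at position(s) 4, 8: ududigivigi
surface: ududigivigi

cell CASE=ri, MOD=fe, SUR=gu:
underlying: fz-tigu-t-e
1. o -> e, u -> i / F C0 _: fires at position(s) 6: fztigite
2. f -> v, k -> g, s -> z, t -> d / V _ V: fires at position(s) 7: fztigide
surface: fztigide

cell CASE=gu, MOD=fe, SUR=gu:
underlying: fz-tigu-t-gi
1. o -> e, u -> i / F C0 _: fires at position(s) 6: fztigitgi
2. f -> v, k -> g, s -> z, t -> d / V _ V: no change
surface: fztigitgi

cell CASE=ri, MOD=ib, SUR=ma:
underlying: mv-tigu-fi-e
1. o -> e, u -> i / F C0 _: fires at position(s) 6: mvtigifie
2. f -> v, k -> g, s -> z, t -> d / V _ V: fires at position(s) 7: mvtigivie
surface: mvtigivie


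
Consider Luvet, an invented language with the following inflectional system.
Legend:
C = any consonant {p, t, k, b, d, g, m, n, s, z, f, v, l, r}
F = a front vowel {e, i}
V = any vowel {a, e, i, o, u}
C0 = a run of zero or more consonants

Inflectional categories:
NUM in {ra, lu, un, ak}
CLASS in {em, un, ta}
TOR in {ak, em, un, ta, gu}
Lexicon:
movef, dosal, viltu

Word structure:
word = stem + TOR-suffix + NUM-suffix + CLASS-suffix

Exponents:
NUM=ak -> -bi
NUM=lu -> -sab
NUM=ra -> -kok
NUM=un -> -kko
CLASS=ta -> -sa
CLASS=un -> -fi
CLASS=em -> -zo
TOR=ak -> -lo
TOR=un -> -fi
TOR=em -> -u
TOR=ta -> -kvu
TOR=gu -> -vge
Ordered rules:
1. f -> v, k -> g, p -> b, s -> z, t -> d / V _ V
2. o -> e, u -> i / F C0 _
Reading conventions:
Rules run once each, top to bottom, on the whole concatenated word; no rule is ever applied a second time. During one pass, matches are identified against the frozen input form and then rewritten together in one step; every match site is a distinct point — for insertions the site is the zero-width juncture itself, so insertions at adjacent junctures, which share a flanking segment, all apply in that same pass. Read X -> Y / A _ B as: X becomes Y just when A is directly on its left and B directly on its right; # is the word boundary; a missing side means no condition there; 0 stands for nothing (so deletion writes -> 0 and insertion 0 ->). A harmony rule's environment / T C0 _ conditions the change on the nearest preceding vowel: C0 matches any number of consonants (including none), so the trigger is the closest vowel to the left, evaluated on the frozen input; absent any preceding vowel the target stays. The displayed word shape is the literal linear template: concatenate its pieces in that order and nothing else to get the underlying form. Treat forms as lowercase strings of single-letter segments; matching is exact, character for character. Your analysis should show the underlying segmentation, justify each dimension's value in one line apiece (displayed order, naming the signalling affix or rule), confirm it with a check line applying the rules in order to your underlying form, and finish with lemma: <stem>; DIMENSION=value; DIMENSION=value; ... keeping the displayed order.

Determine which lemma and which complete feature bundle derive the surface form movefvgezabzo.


underlying: movef-vge-sab-zo
NUM=lu - signalled by the affix -sab
CLASS=em - signalled by the affix -zo
TOR=gu - signalled by the affix -vge
check: movefvgesabzo -> movefvgezabzo -> movefvgezabzo
lemma: movef; NUM=lu; CLASS=em; TOR=gu


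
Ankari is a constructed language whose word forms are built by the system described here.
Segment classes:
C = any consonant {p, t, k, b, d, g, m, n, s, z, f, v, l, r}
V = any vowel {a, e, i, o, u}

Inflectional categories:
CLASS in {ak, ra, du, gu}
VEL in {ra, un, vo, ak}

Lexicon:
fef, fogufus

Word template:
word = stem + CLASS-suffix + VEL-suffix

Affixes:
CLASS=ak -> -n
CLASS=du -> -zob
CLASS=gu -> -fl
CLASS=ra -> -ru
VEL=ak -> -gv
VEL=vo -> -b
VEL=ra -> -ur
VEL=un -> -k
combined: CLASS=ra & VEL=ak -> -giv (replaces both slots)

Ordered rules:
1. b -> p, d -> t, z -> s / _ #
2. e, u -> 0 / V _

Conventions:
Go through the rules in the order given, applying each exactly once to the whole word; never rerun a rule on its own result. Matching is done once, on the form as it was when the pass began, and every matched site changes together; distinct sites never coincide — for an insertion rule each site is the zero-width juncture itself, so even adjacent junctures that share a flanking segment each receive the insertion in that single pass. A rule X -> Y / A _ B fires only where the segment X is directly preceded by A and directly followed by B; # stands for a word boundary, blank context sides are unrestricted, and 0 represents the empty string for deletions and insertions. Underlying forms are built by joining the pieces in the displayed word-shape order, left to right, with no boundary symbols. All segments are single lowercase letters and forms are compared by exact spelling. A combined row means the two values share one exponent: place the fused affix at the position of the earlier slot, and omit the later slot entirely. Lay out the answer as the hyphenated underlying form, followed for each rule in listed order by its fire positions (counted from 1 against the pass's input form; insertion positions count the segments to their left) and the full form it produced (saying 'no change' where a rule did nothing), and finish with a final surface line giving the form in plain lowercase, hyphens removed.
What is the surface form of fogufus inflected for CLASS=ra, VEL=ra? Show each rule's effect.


underlying: fogufus-ru-ur
1. b -> p, d -> t, z -> s / _ #: no change
2. e, u -> 0 / V _: fires at position(s) 10: fogufusrur
surface: fogufusrur


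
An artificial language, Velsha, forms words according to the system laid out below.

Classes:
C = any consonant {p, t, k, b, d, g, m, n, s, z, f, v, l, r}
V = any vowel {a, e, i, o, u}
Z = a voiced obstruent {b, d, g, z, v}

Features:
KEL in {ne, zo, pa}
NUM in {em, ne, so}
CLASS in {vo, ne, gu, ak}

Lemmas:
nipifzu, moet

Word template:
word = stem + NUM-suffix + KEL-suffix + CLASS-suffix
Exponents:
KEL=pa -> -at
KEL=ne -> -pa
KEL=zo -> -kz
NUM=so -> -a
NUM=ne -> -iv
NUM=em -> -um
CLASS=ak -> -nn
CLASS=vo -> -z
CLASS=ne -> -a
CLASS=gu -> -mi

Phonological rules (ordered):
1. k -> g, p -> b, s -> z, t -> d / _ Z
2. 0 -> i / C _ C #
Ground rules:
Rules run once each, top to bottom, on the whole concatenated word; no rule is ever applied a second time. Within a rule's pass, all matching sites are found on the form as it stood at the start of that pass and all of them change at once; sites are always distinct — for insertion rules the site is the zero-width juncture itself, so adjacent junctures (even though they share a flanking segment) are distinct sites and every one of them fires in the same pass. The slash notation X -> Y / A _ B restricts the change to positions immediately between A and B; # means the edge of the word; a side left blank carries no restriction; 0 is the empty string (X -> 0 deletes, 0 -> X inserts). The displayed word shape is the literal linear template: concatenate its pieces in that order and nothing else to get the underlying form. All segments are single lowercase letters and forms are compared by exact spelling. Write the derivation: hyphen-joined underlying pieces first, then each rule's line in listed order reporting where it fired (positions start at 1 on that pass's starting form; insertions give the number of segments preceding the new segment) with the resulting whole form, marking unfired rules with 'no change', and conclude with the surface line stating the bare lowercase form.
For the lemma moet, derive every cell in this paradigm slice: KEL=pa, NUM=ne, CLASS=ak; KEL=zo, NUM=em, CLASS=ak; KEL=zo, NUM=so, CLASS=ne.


cell KEL=pa, NUM=ne, CLASS=ak:
underlying: moet-iv-at-nn
1. k -> g, p -> b, s -> z, t -> d / _ Z: no change
2. 0 -> i / C _ C #: inserts after position(s) 9: moetivatnin
surface: moetivatnin

cell KEL=zo, NUM=em, CLASS=ak:
underlying: moet-um-kz-nn
1. k -> g, p -> b, s -> z, t -> d / _ Z: fires at position(s) 7: moetumgznn
2. 0 -> i / C _ C #: inserts after position(s) 9: moetumgznin
surface: moetumgznin

cell KEL=zo, NUM=so, CLASS=ne:
underlying: moet-a-kz-a
1. k -> g, p -> b, s -> z, t -> d / _ Z: fires at position(s) 6: moetagza
2. 0 -> i / C _ C #: no change
surface: moetagza


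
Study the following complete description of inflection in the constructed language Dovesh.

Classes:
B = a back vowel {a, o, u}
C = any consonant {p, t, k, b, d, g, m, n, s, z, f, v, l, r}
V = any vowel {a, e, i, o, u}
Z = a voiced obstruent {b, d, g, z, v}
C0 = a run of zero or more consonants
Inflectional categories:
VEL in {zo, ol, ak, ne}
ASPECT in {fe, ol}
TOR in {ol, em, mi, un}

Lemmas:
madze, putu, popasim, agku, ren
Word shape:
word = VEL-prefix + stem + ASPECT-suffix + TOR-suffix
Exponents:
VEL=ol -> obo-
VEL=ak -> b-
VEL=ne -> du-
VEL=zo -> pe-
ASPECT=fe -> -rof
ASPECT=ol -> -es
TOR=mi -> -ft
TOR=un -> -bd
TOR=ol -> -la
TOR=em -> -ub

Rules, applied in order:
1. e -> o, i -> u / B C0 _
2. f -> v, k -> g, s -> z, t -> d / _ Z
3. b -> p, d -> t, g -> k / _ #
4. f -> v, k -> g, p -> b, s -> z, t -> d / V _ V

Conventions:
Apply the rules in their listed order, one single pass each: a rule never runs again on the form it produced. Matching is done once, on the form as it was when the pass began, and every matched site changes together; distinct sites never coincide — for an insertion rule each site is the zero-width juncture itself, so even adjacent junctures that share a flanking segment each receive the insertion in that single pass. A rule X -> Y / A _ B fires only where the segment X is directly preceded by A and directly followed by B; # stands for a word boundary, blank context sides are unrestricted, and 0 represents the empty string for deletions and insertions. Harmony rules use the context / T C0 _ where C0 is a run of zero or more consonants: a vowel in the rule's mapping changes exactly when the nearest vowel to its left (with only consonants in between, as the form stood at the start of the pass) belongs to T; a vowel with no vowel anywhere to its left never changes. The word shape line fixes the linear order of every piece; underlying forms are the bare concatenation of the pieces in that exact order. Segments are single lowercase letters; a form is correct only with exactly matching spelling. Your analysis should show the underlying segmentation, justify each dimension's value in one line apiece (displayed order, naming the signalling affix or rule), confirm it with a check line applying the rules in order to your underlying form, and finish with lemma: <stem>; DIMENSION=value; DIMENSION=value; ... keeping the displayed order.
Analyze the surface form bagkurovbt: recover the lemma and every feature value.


underlying: b-agku-rof-bd
VEL=ak - signalled by the affix b-
ASPECT=fe - signalled by the affix -rof
TOR=un - signalled by the affix -bd
check: bagkurofbd -> bagkurofbd -> bagkurovbd -> bagkurovbt -> bagkurovbt
lemma: agku; VEL=ak; ASPECT=fe; TOR=un


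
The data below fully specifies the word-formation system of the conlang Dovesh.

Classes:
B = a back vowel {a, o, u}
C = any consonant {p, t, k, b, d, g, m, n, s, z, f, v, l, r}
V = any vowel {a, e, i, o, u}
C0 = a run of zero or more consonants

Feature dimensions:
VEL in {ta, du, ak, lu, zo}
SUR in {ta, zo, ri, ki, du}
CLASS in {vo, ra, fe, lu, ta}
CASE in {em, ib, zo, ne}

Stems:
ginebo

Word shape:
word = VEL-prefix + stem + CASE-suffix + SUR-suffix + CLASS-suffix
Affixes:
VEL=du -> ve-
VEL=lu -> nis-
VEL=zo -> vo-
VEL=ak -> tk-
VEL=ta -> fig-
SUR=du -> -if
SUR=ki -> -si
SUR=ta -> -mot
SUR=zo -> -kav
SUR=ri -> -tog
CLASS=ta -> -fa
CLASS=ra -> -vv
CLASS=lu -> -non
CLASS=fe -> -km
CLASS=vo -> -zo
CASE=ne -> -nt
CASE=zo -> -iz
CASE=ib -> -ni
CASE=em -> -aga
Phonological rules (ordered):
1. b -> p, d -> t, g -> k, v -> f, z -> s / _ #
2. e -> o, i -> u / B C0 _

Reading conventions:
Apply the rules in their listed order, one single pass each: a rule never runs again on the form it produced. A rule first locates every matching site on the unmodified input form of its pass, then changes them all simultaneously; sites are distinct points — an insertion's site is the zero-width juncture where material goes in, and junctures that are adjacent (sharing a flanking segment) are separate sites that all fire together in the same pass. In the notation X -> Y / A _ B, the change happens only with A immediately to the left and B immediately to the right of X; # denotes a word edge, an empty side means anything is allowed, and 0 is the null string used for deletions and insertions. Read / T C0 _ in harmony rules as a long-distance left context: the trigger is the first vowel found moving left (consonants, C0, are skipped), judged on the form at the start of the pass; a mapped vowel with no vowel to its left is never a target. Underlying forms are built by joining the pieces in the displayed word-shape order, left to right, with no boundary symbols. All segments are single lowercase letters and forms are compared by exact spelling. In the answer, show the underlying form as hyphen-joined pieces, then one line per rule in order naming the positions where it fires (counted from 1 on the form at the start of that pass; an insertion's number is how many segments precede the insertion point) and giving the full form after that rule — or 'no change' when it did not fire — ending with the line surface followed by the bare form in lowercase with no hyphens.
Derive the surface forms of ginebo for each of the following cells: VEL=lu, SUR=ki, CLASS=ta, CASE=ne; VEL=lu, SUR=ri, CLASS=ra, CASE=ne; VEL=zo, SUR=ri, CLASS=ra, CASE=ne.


cell VEL=lu, SUR=ki, CLASS=ta, CASE=ne:
underlying: nis-ginebo-nt-si-fa
1. b -> p, d -> t, g -> k, v -> f, z -> s / _ #: no change
2. e -> o, i -> u / B C0 _: fires at position(s) 13: nisginebontsufa
surface: nisginebontsufa

cell VEL=lu, SUR=ri, CLASS=ra, CASE=ne:
underlying: nis-ginebo-nt-tog-vv
1. b -> p, d -> t, g -> k, v -> f, z -> s / _ #: fires at position(s) 16: nisginebonttogvf
2. e -> o, i -> u / B C0 _: no change
surface: nisginebonttogvf

cell VEL=zo, SUR=ri, CLASS=ra, CASE=ne:
underlying: vo-ginebo-nt-tog-vv
1. b -> p, d -> t, g -> k, v -> f, z -> s / _ #: fires at position(s) 15: voginebonttogvf
2. e -> o, i -> u / B C0 _: fires at position(s) 4: vogunebonttogvf
surface: vogunebonttogvf


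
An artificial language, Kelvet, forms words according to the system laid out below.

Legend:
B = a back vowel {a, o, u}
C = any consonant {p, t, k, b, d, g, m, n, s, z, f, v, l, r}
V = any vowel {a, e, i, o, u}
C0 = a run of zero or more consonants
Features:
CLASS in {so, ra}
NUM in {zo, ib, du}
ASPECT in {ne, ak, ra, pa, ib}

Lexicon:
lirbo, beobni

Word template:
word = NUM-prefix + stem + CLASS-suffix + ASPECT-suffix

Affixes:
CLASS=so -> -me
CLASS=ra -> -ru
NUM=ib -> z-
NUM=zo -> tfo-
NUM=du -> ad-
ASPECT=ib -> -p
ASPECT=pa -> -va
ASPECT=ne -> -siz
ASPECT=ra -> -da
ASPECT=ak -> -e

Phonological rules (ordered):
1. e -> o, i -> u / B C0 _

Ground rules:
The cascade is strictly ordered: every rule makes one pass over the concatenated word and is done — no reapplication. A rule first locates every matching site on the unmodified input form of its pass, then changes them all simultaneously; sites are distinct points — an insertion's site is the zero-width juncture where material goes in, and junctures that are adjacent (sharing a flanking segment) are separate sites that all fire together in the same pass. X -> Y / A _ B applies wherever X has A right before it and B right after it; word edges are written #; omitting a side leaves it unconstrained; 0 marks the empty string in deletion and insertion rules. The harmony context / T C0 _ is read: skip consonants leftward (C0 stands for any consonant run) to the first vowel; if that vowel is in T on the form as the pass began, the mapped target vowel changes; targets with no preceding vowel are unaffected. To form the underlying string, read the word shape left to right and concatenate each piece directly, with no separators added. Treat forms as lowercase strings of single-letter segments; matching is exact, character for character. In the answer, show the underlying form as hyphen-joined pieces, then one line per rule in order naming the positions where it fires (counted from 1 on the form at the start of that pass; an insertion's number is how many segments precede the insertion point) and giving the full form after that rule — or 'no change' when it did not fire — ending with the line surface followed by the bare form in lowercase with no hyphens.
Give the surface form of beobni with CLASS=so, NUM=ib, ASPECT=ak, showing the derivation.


underlying: z-beobni-me-e
1. e -> o, i -> u / B C0 _: fires at position(s) 7: zbeobnumee
surface: zbeobnumee


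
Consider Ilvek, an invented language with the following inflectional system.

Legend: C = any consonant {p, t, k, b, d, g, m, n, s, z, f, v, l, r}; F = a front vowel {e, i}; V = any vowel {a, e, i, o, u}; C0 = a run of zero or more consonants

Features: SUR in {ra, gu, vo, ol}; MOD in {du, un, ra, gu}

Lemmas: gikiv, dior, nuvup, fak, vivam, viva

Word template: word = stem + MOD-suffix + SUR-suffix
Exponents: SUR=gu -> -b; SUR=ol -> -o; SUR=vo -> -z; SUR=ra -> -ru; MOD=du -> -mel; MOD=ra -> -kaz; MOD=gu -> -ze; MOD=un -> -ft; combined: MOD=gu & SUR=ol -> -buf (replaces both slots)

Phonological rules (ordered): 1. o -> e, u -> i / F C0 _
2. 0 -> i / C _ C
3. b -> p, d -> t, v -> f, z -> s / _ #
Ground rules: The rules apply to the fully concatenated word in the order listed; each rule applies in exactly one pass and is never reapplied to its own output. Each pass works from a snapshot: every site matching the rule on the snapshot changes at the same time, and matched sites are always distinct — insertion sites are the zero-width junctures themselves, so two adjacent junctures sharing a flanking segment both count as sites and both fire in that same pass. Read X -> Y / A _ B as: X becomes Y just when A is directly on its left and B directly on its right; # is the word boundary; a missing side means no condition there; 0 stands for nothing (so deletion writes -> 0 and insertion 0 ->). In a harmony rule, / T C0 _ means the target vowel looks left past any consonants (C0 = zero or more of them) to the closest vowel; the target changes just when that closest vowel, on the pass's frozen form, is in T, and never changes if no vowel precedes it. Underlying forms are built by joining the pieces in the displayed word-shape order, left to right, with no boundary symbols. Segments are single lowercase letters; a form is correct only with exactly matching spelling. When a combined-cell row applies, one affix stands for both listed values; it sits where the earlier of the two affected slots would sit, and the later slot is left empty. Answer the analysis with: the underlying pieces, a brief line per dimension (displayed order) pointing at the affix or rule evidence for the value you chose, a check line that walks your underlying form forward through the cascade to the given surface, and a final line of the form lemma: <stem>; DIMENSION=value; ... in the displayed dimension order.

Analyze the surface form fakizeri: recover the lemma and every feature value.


underlying: fak-ze-ru
SUR=ra - signalled by the affix -ru
MOD=gu - signalled by the affix -ze
check: fakzeru -> fakzeri -> fakizeri -> fakizeri
lemma: fak; SUR=ra; MOD=gu


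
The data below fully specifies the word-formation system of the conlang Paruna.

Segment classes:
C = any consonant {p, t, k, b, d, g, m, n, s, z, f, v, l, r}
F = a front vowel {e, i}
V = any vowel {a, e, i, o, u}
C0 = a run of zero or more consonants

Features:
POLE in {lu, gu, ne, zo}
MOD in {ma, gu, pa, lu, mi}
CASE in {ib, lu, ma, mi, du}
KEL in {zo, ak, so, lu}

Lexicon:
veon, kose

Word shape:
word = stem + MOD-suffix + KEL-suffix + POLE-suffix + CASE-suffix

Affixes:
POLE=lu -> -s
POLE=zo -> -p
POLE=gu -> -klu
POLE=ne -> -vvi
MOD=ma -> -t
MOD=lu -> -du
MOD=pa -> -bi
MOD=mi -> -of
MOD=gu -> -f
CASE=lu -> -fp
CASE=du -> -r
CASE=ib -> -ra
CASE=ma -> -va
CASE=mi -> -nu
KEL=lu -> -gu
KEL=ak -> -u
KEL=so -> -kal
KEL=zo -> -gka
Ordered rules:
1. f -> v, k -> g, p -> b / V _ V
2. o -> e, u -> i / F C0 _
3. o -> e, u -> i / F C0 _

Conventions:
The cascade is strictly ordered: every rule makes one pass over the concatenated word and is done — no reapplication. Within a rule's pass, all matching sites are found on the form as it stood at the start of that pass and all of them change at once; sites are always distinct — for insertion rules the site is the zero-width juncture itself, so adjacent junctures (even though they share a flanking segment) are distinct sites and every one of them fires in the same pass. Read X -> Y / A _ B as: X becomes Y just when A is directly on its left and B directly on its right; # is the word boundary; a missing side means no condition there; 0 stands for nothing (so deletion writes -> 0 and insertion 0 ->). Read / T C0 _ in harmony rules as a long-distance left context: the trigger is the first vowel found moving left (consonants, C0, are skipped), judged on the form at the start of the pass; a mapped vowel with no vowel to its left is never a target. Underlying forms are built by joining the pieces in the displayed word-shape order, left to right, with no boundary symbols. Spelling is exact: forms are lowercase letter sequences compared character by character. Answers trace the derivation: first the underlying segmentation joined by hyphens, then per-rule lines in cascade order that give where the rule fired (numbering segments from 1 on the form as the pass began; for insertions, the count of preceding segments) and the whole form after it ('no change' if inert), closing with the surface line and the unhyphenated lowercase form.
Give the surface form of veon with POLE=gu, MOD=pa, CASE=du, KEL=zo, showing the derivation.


underlying: veon-bi-gka-klu-r
1. f -> v, k -> g, p -> b / V _ V: no change
2. o -> e, u -> i / F C0 _: fires at position(s) 3: veenbigkaklur
3. o -> e, u -> i / F C0 _: no change
surface: veenbigkaklur


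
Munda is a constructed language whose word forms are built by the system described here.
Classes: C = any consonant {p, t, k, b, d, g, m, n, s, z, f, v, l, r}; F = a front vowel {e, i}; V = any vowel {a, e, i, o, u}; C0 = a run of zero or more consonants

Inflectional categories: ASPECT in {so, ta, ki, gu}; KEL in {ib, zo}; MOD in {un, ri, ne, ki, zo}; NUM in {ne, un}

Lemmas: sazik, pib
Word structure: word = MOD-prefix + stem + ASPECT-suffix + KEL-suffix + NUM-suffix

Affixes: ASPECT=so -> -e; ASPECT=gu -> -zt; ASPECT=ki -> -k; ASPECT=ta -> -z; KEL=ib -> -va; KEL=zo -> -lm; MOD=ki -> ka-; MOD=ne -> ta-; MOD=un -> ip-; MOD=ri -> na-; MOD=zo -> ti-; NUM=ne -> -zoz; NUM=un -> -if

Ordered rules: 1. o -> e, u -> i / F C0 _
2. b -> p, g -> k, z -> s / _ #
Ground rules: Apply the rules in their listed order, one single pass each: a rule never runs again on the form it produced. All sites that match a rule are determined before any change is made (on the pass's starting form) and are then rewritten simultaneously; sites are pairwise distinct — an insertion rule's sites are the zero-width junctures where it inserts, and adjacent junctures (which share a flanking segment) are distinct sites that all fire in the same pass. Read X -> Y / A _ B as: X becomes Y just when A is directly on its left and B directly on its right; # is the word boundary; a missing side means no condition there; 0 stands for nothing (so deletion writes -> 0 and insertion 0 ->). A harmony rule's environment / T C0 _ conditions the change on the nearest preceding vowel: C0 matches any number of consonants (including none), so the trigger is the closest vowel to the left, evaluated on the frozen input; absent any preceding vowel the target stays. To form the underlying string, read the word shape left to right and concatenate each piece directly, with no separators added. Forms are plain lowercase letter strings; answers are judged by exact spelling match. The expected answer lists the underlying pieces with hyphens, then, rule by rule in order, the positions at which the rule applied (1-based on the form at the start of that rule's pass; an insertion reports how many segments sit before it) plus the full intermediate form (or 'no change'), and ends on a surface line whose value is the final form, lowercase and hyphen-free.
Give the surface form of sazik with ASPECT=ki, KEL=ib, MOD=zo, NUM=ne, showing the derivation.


underlying: ti-sazik-k-va-zoz
1. o -> e, u -> i / F C0 _: no change
2. b -> p, g -> k, z -> s / _ #: fires at position(s) 13: tisazikkvazos
surface: tisazikkvazos
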